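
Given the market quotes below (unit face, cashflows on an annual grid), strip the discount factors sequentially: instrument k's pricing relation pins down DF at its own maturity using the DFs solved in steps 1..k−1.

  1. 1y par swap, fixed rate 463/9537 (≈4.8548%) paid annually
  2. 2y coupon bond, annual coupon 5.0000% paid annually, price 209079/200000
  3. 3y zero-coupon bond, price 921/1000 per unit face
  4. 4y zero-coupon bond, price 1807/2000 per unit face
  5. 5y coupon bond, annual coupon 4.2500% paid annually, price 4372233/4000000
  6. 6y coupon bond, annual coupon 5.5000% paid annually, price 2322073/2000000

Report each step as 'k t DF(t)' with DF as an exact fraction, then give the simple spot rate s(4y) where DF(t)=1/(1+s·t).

1 1 9537/10000
2 2 4751/5000
3 3 921/1000
4 4 1807/2000
5 5 1793/2000
6 6 4297/5000
s(4y) = (1/(1807/2000) − 1)/(4) = 193/7228 ≈ 2.6702%

step 1 [1y] swap r/1=463/9537: DF=(1 − 463/9537·(0))/(1+463/9537) = 9537/10000 ≈ 0.953700
step 2 [2y] bond c/1=1/20: DF=(209079/200000 − 1/20·(0.953700))/(1+1/20) = 4751/5000 ≈ 0.950200
step 3 [3y] zero: DF = P = 921/1000 ≈ 0.921000
step 4 [4y] zero: DF = P = 1807/2000 ≈ 0.903500
step 5 [5y] bond c/1=17/400: DF=(4372233/4000000 − 17/400·(0.953700+0.950200+0.921000+0.903500))/(1+17/400) = 1793/2000 ≈ 0.896500
step 6 [6y] bond c/1=11/200: DF=(2322073/2000000 − 11/200·(0.953700+0.950200+0.921000+0.903500+0.896500))/(1+11/200) = 4297/5000 ≈ 0.859400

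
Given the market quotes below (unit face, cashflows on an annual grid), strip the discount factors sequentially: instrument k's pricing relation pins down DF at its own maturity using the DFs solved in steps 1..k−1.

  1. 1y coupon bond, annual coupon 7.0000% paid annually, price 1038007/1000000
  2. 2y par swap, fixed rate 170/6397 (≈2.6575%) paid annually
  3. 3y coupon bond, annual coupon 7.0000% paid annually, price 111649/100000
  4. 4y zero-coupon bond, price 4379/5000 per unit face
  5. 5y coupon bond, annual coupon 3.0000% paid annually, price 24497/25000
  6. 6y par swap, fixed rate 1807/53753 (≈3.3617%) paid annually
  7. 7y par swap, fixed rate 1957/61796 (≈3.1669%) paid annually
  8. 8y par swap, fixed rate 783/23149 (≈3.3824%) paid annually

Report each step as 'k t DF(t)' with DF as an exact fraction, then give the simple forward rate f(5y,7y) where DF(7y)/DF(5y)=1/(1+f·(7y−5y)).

step 1 [1y] bond c/1=7/100: DF=(1038007/1000000 − 7/100·(0))/(1+7/100) = 9701/10000 ≈ 0.970100
step 2 [2y] swap r/1=170/6397: DF=(1 − 170/6397·(0.970100))/(1+170/6397) = 949/1000 ≈ 0.949000
step 3 [3y] bond c/1=7/100: DF=(111649/100000 − 7/100·(0.970100+0.949000))/(1+7/100) = 9179/10000 ≈ 0.917900
step 4 [4y] zero: DF = P = 4379/5000 ≈ 0.875800
step 5 [5y] bond c/1=3/100: DF=(24497/25000 − 3/100·(0.970100+0.949000+0.917900+0.875800))/(1+3/100) = 527/625 ≈ 0.843200
step 6 [6y] swap r/1=1807/53753: DF=(1 − 1807/53753·(0.970100+0.949000+0.917900+0.875800+0.843200))/(1+1807/53753) = 8193/10000 ≈ 0.819300
step 7 [7y] swap r/1=1957/61796: DF=(1 − 1957/61796·(0.970100+0.949000+0.917900+0.875800+0.843200+0.819300))/(1+1957/61796) = 8043/10000 ≈ 0.804300
step 8 [8y] swap r/1=783/23149: DF=(1 − 783/23149·(0.970100+0.949000+0.917900+0.875800+0.843200+0.819300+0.804300))/(1+783/23149) = 7651/10000 ≈ 0.765100

1 1 9701/10000
2 2 949/1000
3 3 9179/10000
4 4 4379/5000
5 5 527/625
6 6 8193/10000
7 7 8043/10000
8 8 7651/10000
f(5y,7y) = ((527/625)/(8043/10000) − 1)/(2) = 389/16086 ≈ 2.4183%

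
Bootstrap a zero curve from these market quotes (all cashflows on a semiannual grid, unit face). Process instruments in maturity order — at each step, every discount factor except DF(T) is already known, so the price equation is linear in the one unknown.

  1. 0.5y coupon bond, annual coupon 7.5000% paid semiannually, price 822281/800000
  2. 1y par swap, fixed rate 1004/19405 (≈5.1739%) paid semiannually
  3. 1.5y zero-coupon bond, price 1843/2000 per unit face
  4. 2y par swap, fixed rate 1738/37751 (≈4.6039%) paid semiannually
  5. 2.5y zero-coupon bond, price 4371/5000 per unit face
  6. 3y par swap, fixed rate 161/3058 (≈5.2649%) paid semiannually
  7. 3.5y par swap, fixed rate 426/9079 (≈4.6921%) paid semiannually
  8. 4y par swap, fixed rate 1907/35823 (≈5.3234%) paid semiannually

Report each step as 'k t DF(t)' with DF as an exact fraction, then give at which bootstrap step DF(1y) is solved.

1 1/2 9907/10000
2 1 4749/5000
3 3/2 1843/2000
4 2 9131/10000
5 5/2 4371/5000
6 3 8551/10000
7 7/2 8509/10000
8 4 8093/10000
DF(1y) is solved at step 2

step 1 [0.5y] bond c/2=3/80: DF=(822281/800000 − 3/80·(0))/(1+3/80) = 9907/10000 ≈ 0.990700
step 2 [1y] swap r/2=502/19405: DF=(1 − 502/19405·(0.990700))/(1+502/19405) = 4749/5000 ≈ 0.949800
step 3 [1.5y] zero: DF = P = 1843/2000 ≈ 0.921500
step 4 [2y] swap r/2=869/37751: DF=(1 − 869/37751·(0.990700+0.949800+0.921500))/(1+869/37751) = 9131/10000 ≈ 0.913100
step 5 [2.5y] zero: DF = P = 4371/5000 ≈ 0.874200
step 6 [3y] swap r/2=161/6116: DF=(1 − 161/6116·(0.990700+0.949800+0.921500+0.913100+0.874200))/(1+161/6116) = 8551/10000 ≈ 0.855100
step 7 [3.5y] swap r/2=213/9079: DF=(1 − 213/9079·(0.990700+0.949800+0.921500+0.913100+0.874200+0.855100))/(1+213/9079) = 8509/10000 ≈ 0.850900
step 8 [4y] swap r/2=1907/71646: DF=(1 − 1907/71646·(0.990700+0.949800+0.921500+0.913100+0.874200+0.855100+0.850900))/(1+1907/71646) = 8093/10000 ≈ 0.809300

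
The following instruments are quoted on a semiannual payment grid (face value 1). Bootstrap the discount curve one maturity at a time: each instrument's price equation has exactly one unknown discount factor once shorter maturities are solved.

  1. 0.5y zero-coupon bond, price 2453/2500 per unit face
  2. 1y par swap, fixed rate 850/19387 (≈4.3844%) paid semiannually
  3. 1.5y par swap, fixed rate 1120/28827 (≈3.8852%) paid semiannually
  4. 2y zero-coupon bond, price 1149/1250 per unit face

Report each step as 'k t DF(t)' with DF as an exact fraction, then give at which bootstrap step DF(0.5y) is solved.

step 1 [0.5y] zero: DF = P = 2453/2500 ≈ 0.981200
step 2 [1y] swap r/2=425/19387: DF=(1 − 425/19387·(0.981200))/(1+425/19387) = 383/400 ≈ 0.957500
step 3 [1.5y] swap r/2=560/28827: DF=(1 − 560/28827·(0.981200+0.957500))/(1+560/28827) = 118/125 ≈ 0.944000
step 4 [2y] zero: DF = P = 1149/1250 ≈ 0.919200

1 1/2 2453/2500
2 1 383/400
3 3/2 118/125
4 2 1149/1250
DF(0.5y) is solved at step 1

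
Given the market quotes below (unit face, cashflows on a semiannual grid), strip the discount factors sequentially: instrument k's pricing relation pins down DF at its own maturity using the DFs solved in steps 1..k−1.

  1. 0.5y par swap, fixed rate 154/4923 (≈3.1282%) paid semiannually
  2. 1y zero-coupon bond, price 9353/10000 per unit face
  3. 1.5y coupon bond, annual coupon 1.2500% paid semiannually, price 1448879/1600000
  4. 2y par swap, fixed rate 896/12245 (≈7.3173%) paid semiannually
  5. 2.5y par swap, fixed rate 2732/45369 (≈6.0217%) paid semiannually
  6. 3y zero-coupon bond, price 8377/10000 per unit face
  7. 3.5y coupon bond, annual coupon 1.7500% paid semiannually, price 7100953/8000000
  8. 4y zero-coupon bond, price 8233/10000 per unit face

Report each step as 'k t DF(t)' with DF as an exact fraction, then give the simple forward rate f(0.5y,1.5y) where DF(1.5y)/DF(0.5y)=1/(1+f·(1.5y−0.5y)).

1 1/2 4923/5000
2 1 9353/10000
3 3/2 111/125
4 2 541/625
5 5/2 4317/5000
6 3 8377/10000
7 7/2 8333/10000
8 4 8233/10000
f(0.5y,1.5y) = ((4923/5000)/(111/125) − 1)/(1) = 161/1480 ≈ 10.8784%

step 1 [0.5y] swap r/2=77/4923: DF=(1 − 77/4923·(0))/(1+77/4923) = 4923/5000 ≈ 0.984600
step 2 [1y] zero: DF = P = 9353/10000 ≈ 0.935300
step 3 [1.5y] bond c/2=1/160: DF=(1448879/1600000 − 1/160·(0.984600+0.935300))/(1+1/160) = 111/125 ≈ 0.888000
step 4 [2y] swap r/2=448/12245: DF=(1 − 448/12245·(0.984600+0.935300+0.888000))/(1+448/12245) = 541/625 ≈ 0.865600
step 5 [2.5y] swap r/2=1366/45369: DF=(1 − 1366/45369·(0.984600+0.935300+0.888000+0.865600))/(1+1366/45369) = 4317/5000 ≈ 0.863400
step 6 [3y] zero: DF = P = 8377/10000 ≈ 0.837700
step 7 [3.5y] bond c/2=7/800: DF=(7100953/8000000 − 7/800·(0.984600+0.935300+0.888000+0.865600+0.863400+0.837700))/(1+7/800) = 8333/10000 ≈ 0.833300
step 8 [4y] zero: DF = P = 8233/10000 ≈ 0.823300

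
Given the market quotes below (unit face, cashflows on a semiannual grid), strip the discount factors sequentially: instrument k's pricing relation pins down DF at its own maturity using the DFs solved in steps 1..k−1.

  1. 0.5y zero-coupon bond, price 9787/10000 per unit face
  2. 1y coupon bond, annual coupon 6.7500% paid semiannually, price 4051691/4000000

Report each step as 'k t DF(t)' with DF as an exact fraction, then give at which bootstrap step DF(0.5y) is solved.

1 1/2 9787/10000
2 1 9479/10000
DF(0.5y) is solved at step 1

step 1 [0.5y] zero: DF = P = 9787/10000 ≈ 0.978700
step 2 [1y] bond c/2=27/800: DF=(4051691/4000000 − 27/800·(0.978700))/(1+27/800) = 9479/10000 ≈ 0.947900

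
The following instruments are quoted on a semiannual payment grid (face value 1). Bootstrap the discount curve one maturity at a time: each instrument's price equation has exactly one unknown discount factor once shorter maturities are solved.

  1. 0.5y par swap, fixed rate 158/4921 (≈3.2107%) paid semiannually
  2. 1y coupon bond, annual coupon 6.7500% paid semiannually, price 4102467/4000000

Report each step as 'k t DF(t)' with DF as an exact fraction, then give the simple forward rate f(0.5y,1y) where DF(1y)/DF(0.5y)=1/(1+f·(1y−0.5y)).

1 1/2 4921/5000
2 1 24/25
f(0.5y,1y) = ((4921/5000)/(24/25) − 1)/(1/2) = 121/2400 ≈ 5.0417%

step 1 [0.5y] swap r/2=79/4921: DF=(1 − 79/4921·(0))/(1+79/4921) = 4921/5000 ≈ 0.984200
step 2 [1y] bond c/2=27/800: DF=(4102467/4000000 − 27/800·(0.984200))/(1+27/800) = 24/25 ≈ 0.960000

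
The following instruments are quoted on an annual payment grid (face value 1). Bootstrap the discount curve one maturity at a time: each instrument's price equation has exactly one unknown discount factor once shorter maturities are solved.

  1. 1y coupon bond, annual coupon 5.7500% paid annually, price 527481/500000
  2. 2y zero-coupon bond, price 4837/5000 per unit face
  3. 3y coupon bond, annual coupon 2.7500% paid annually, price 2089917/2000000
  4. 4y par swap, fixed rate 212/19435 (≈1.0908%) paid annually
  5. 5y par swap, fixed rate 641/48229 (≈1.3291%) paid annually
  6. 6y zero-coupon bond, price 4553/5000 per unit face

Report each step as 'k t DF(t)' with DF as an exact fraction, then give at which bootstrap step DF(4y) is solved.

step 1 [1y] bond c/1=23/400: DF=(527481/500000 − 23/400·(0))/(1+23/400) = 1247/1250 ≈ 0.997600
step 2 [2y] zero: DF = P = 4837/5000 ≈ 0.967400
step 3 [3y] bond c/1=11/400: DF=(2089917/2000000 − 11/400·(0.997600+0.967400))/(1+11/400) = 2411/2500 ≈ 0.964400
step 4 [4y] swap r/1=212/19435: DF=(1 − 212/19435·(0.997600+0.967400+0.964400))/(1+212/19435) = 1197/1250 ≈ 0.957600
step 5 [5y] swap r/1=641/48229: DF=(1 − 641/48229·(0.997600+0.967400+0.964400+0.957600))/(1+641/48229) = 9359/10000 ≈ 0.935900
step 6 [6y] zero: DF = P = 4553/5000 ≈ 0.910600

1 1 1247/1250
2 2 4837/5000
3 3 2411/2500
4 4 1197/1250
5 5 9359/10000
6 6 4553/5000
DF(4y) is solved at step 4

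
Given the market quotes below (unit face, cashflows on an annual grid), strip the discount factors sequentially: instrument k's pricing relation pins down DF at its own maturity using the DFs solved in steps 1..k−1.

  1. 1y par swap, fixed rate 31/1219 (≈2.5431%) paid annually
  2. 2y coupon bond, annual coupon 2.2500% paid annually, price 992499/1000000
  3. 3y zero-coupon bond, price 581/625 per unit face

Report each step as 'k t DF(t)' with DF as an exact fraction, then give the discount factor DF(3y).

1 1 1219/1250
2 2 2373/2500
3 3 581/625
DF(3y) = 581/625 ≈ 0.929600

step 1 [1y] swap r/1=31/1219: DF=(1 − 31/1219·(0))/(1+31/1219) = 1219/1250 ≈ 0.975200
step 2 [2y] bond c/1=9/400: DF=(992499/1000000 − 9/400·(0.975200))/(1+9/400) = 2373/2500 ≈ 0.949200
step 3 [3y] zero: DF = P = 581/625 ≈ 0.929600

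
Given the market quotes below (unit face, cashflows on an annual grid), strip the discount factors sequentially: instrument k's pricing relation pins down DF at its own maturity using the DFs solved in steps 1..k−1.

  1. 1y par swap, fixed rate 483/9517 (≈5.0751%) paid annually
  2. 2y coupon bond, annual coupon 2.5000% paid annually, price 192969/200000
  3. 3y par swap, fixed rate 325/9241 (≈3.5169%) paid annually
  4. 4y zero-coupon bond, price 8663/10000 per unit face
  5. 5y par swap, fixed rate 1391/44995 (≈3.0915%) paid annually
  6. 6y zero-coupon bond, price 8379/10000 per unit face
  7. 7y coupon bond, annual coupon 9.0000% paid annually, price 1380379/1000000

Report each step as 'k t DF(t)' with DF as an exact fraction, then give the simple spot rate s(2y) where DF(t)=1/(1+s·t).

step 1 [1y] swap r/1=483/9517: DF=(1 − 483/9517·(0))/(1+483/9517) = 9517/10000 ≈ 0.951700
step 2 [2y] bond c/1=1/40: DF=(192969/200000 − 1/40·(0.951700))/(1+1/40) = 9181/10000 ≈ 0.918100
step 3 [3y] swap r/1=325/9241: DF=(1 − 325/9241·(0.951700+0.918100))/(1+325/9241) = 361/400 ≈ 0.902500
step 4 [4y] zero: DF = P = 8663/10000 ≈ 0.866300
step 5 [5y] swap r/1=1391/44995: DF=(1 − 1391/44995·(0.951700+0.918100+0.902500+0.866300))/(1+1391/44995) = 8609/10000 ≈ 0.860900
step 6 [6y] zero: DF = P = 8379/10000 ≈ 0.837900
step 7 [7y] bond c/1=9/100: DF=(1380379/1000000 − 9/100·(0.951700+0.918100+0.902500+0.866300+0.860900+0.837900))/(1+9/100) = 8257/10000 ≈ 0.825700

1 1 9517/10000
2 2 9181/10000
3 3 361/400
4 4 8663/10000
5 5 8609/10000
6 6 8379/10000
7 7 8257/10000
s(2y) = (1/(9181/10000) − 1)/(2) = 819/18362 ≈ 4.4603%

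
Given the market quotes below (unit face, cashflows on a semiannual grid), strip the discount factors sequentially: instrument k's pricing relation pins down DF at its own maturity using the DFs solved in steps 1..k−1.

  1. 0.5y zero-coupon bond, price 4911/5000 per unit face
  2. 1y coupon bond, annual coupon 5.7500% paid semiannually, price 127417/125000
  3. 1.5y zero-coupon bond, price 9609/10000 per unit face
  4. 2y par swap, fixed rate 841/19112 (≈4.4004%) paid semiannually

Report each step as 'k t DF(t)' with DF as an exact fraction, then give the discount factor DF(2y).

step 1 [0.5y] zero: DF = P = 4911/5000 ≈ 0.982200
step 2 [1y] bond c/2=23/800: DF=(127417/125000 − 23/800·(0.982200))/(1+23/800) = 4817/5000 ≈ 0.963400
step 3 [1.5y] zero: DF = P = 9609/10000 ≈ 0.960900
step 4 [2y] swap r/2=841/38224: DF=(1 − 841/38224·(0.982200+0.963400+0.960900))/(1+841/38224) = 9159/10000 ≈ 0.915900

1 1/2 4911/5000
2 1 4817/5000
3 3/2 9609/10000
4 2 9159/10000
DF(2y) = 9159/10000 ≈ 0.915900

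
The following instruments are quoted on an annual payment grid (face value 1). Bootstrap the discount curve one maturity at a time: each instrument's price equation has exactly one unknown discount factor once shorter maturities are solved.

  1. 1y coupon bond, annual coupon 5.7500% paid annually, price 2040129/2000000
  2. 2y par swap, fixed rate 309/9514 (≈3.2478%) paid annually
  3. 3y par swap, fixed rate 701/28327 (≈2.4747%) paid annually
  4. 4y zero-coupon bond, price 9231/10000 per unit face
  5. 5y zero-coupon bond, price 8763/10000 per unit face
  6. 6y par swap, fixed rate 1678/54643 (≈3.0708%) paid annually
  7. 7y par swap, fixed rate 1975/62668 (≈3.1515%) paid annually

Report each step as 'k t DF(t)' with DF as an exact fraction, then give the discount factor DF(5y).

1 1 4823/5000
2 2 4691/5000
3 3 9299/10000
4 4 9231/10000
5 5 8763/10000
6 6 4161/5000
7 7 321/400
DF(5y) = 8763/10000 ≈ 0.876300

step 1 [1y] bond c/1=23/400: DF=(2040129/2000000 − 23/400·(0))/(1+23/400) = 4823/5000 ≈ 0.964600
step 2 [2y] swap r/1=309/9514: DF=(1 − 309/9514·(0.964600))/(1+309/9514) = 4691/5000 ≈ 0.938200
step 3 [3y] swap r/1=701/28327: DF=(1 − 701/28327·(0.964600+0.938200))/(1+701/28327) = 9299/10000 ≈ 0.929900
step 4 [4y] zero: DF = P = 9231/10000 ≈ 0.923100
step 5 [5y] zero: DF = P = 8763/10000 ≈ 0.876300
step 6 [6y] swap r/1=1678/54643: DF=(1 − 1678/54643·(0.964600+0.938200+0.929900+0.923100+0.876300))/(1+1678/54643) = 4161/5000 ≈ 0.832200
step 7 [7y] swap r/1=1975/62668: DF=(1 − 1975/62668·(0.964600+0.938200+0.929900+0.923100+0.876300+0.832200))/(1+1975/62668) = 321/400 ≈ 0.802500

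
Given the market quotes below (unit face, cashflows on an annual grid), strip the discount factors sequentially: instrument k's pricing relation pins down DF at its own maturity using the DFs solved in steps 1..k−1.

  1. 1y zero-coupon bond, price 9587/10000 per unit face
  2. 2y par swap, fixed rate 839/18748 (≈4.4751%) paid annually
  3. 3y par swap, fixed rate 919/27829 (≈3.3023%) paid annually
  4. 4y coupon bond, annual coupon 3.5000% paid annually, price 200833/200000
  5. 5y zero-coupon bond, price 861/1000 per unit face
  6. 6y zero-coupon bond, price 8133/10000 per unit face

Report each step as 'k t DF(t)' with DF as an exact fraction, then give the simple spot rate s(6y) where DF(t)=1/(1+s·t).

1 1 9587/10000
2 2 9161/10000
3 3 9081/10000
4 4 8761/10000
5 5 861/1000
6 6 8133/10000
s(6y) = (1/(8133/10000) − 1)/(6) = 1867/48798 ≈ 3.8260%

step 1 [1y] zero: DF = P = 9587/10000 ≈ 0.958700
step 2 [2y] swap r/1=839/18748: DF=(1 − 839/18748·(0.958700))/(1+839/18748) = 9161/10000 ≈ 0.916100
step 3 [3y] swap r/1=919/27829: DF=(1 − 919/27829·(0.958700+0.916100))/(1+919/27829) = 9081/10000 ≈ 0.908100
step 4 [4y] bond c/1=7/200: DF=(200833/200000 − 7/200·(0.958700+0.916100+0.908100))/(1+7/200) = 8761/10000 ≈ 0.876100
step 5 [5y] zero: DF = P = 861/1000 ≈ 0.861000
step 6 [6y] zero: DF = P = 8133/10000 ≈ 0.813300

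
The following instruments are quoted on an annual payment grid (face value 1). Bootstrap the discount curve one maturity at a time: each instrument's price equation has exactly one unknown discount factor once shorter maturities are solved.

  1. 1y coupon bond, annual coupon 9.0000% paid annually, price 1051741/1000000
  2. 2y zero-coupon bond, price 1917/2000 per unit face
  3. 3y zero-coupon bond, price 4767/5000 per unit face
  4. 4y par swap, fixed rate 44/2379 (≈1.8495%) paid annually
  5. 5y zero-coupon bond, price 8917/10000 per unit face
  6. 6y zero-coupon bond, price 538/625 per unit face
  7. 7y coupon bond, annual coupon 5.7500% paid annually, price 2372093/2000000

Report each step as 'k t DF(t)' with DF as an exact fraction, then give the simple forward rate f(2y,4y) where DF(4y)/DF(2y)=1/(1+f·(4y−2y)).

1 1 9649/10000
2 2 1917/2000
3 3 4767/5000
4 4 581/625
5 5 8917/10000
6 6 538/625
7 7 8193/10000
f(2y,4y) = ((1917/2000)/(581/625) − 1)/(2) = 289/18592 ≈ 1.5544%

step 1 [1y] bond c/1=9/100: DF=(1051741/1000000 − 9/100·(0))/(1+9/100) = 9649/10000 ≈ 0.964900
step 2 [2y] zero: DF = P = 1917/2000 ≈ 0.958500
step 3 [3y] zero: DF = P = 4767/5000 ≈ 0.953400
step 4 [4y] swap r/1=44/2379: DF=(1 − 44/2379·(0.964900+0.958500+0.953400))/(1+44/2379) = 581/625 ≈ 0.929600
step 5 [5y] zero: DF = P = 8917/10000 ≈ 0.891700
step 6 [6y] zero: DF = P = 538/625 ≈ 0.860800
step 7 [7y] bond c/1=23/400: DF=(2372093/2000000 − 23/400·(0.964900+0.958500+0.953400+0.929600+0.891700+0.860800))/(1+23/400) = 8193/10000 ≈ 0.819300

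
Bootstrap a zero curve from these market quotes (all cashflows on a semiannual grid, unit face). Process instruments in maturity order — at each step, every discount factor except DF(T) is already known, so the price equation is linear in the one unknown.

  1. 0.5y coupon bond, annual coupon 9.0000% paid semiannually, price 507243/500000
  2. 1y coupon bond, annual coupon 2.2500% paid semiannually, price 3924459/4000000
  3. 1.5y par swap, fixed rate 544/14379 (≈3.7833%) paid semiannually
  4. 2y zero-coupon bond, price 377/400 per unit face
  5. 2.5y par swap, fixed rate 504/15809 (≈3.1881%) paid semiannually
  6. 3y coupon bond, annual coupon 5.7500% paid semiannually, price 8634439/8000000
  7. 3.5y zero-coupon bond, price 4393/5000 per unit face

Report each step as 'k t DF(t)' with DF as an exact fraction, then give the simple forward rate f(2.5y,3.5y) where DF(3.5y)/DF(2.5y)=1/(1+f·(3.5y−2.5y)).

step 1 [0.5y] bond c/2=9/200: DF=(507243/500000 − 9/200·(0))/(1+9/200) = 2427/2500 ≈ 0.970800
step 2 [1y] bond c/2=9/800: DF=(3924459/4000000 − 9/800·(0.970800))/(1+9/800) = 4797/5000 ≈ 0.959400
step 3 [1.5y] swap r/2=272/14379: DF=(1 − 272/14379·(0.970800+0.959400))/(1+272/14379) = 591/625 ≈ 0.945600
step 4 [2y] zero: DF = P = 377/400 ≈ 0.942500
step 5 [2.5y] swap r/2=252/15809: DF=(1 − 252/15809·(0.970800+0.959400+0.945600+0.942500))/(1+252/15809) = 2311/2500 ≈ 0.924400
step 6 [3y] bond c/2=23/800: DF=(8634439/8000000 − 23/800·(0.970800+0.959400+0.945600+0.942500+0.924400))/(1+23/800) = 4583/5000 ≈ 0.916600
step 7 [3.5y] zero: DF = P = 4393/5000 ≈ 0.878600

1 1/2 2427/2500
2 1 4797/5000
3 3/2 591/625
4 2 377/400
5 5/2 2311/2500
6 3 4583/5000
7 7/2 4393/5000
f(2.5y,3.5y) = ((2311/2500)/(4393/5000) − 1)/(1) = 229/4393 ≈ 5.2128%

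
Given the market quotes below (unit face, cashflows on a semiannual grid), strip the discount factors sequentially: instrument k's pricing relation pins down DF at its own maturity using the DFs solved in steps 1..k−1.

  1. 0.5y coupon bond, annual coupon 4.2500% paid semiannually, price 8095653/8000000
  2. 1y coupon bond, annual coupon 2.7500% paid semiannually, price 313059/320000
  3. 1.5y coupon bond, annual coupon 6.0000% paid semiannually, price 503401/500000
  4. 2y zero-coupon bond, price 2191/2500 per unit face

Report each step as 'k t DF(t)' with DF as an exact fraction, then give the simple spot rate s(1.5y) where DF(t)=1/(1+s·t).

1 1/2 9909/10000
2 1 2379/2500
3 3/2 9209/10000
4 2 2191/2500
s(1.5y) = (1/(9209/10000) − 1)/(3/2) = 1582/27627 ≈ 5.7263%

step 1 [0.5y] bond c/2=17/800: DF=(8095653/8000000 − 17/800·(0))/(1+17/800) = 9909/10000 ≈ 0.990900
step 2 [1y] bond c/2=11/800: DF=(313059/320000 − 11/800·(0.990900))/(1+11/800) = 2379/2500 ≈ 0.951600
step 3 [1.5y] bond c/2=3/100: DF=(503401/500000 − 3/100·(0.990900+0.951600))/(1+3/100) = 9209/10000 ≈ 0.920900
step 4 [2y] zero: DF = P = 2191/2500 ≈ 0.876400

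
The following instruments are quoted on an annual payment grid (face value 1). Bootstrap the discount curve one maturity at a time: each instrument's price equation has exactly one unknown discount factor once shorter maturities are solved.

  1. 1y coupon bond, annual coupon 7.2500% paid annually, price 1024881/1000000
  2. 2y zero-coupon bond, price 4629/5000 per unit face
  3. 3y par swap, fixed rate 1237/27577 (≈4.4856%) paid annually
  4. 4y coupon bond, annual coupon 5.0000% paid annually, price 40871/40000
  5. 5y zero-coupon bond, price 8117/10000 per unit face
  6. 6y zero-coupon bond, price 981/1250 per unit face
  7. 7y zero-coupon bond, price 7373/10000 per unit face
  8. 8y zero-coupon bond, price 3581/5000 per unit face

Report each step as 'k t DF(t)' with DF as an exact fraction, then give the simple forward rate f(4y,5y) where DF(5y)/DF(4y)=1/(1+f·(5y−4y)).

step 1 [1y] bond c/1=29/400: DF=(1024881/1000000 − 29/400·(0))/(1+29/400) = 2389/2500 ≈ 0.955600
step 2 [2y] zero: DF = P = 4629/5000 ≈ 0.925800
step 3 [3y] swap r/1=1237/27577: DF=(1 − 1237/27577·(0.955600+0.925800))/(1+1237/27577) = 8763/10000 ≈ 0.876300
step 4 [4y] bond c/1=1/20: DF=(40871/40000 − 1/20·(0.955600+0.925800+0.876300))/(1+1/20) = 4209/5000 ≈ 0.841800
step 5 [5y] zero: DF = P = 8117/10000 ≈ 0.811700
step 6 [6y] zero: DF = P = 981/1250 ≈ 0.784800
step 7 [7y] zero: DF = P = 7373/10000 ≈ 0.737300
step 8 [8y] zero: DF = P = 3581/5000 ≈ 0.716200

1 1 2389/2500
2 2 4629/5000
3 3 8763/10000
4 4 4209/5000
5 5 8117/10000
6 6 981/1250
7 7 7373/10000
8 8 3581/5000
f(4y,5y) = ((4209/5000)/(8117/10000) − 1)/(1) = 301/8117 ≈ 3.7083%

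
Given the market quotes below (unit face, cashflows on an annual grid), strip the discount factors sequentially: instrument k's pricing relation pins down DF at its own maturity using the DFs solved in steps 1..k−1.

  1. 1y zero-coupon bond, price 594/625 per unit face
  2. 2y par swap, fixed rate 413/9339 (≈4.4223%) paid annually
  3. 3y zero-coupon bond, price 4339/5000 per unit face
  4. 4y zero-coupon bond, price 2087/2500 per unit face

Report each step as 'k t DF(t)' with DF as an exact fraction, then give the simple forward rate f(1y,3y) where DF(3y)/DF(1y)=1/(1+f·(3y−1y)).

1 1 594/625
2 2 4587/5000
3 3 4339/5000
4 4 2087/2500
f(1y,3y) = ((594/625)/(4339/5000) − 1)/(2) = 413/8678 ≈ 4.7592%

step 1 [1y] zero: DF = P = 594/625 ≈ 0.950400
step 2 [2y] swap r/1=413/9339: DF=(1 − 413/9339·(0.950400))/(1+413/9339) = 4587/5000 ≈ 0.917400
step 3 [3y] zero: DF = P = 4339/5000 ≈ 0.867800
step 4 [4y] zero: DF = P = 2087/2500 ≈ 0.834800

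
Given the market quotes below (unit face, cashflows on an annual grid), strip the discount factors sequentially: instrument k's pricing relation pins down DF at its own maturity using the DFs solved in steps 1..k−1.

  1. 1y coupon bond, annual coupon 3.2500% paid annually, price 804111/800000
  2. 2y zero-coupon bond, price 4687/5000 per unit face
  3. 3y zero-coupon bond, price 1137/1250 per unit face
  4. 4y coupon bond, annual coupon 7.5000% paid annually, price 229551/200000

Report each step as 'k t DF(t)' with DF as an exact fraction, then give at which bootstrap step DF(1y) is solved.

1 1 1947/2000
2 2 4687/5000
3 3 1137/1250
4 4 8709/10000
DF(1y) is solved at step 1

step 1 [1y] bond c/1=13/400: DF=(804111/800000 − 13/400·(0))/(1+13/400) = 1947/2000 ≈ 0.973500
step 2 [2y] zero: DF = P = 4687/5000 ≈ 0.937400
step 3 [3y] zero: DF = P = 1137/1250 ≈ 0.909600
step 4 [4y] bond c/1=3/40: DF=(229551/200000 − 3/40·(0.973500+0.937400+0.909600))/(1+3/40) = 8709/10000 ≈ 0.870900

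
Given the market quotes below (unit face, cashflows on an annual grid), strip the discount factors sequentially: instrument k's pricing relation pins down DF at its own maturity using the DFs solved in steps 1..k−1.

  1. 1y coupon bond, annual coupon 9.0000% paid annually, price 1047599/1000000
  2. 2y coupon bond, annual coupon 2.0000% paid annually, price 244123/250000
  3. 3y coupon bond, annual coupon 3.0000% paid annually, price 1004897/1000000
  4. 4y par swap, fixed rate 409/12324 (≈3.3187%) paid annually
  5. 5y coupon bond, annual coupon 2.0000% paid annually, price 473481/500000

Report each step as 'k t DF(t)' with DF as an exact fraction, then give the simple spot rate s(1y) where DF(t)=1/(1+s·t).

1 1 9611/10000
2 2 1877/2000
3 3 9203/10000
4 4 8773/10000
5 5 8559/10000
s(1y) = (1/(9611/10000) − 1)/(1) = 389/9611 ≈ 4.0474%

step 1 [1y] bond c/1=9/100: DF=(1047599/1000000 − 9/100·(0))/(1+9/100) = 9611/10000 ≈ 0.961100
step 2 [2y] bond c/1=1/50: DF=(244123/250000 − 1/50·(0.961100))/(1+1/50) = 1877/2000 ≈ 0.938500
step 3 [3y] bond c/1=3/100: DF=(1004897/1000000 − 3/100·(0.961100+0.938500))/(1+3/100) = 9203/10000 ≈ 0.920300
step 4 [4y] swap r/1=409/12324: DF=(1 − 409/12324·(0.961100+0.938500+0.920300))/(1+409/12324) = 8773/10000 ≈ 0.877300
step 5 [5y] bond c/1=1/50: DF=(473481/500000 − 1/50·(0.961100+0.938500+0.920300+0.877300))/(1+1/50) = 8559/10000 ≈ 0.855900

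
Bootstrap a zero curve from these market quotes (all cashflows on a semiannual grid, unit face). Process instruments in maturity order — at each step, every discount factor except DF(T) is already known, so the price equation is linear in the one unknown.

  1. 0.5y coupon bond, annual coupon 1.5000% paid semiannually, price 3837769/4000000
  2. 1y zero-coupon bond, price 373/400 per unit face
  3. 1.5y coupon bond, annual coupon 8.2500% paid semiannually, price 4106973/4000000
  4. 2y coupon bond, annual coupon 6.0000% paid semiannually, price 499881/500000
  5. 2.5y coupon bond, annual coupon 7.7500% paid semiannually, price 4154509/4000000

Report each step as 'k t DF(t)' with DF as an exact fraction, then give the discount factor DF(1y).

step 1 [0.5y] bond c/2=3/400: DF=(3837769/4000000 − 3/400·(0))/(1+3/400) = 9523/10000 ≈ 0.952300
step 2 [1y] zero: DF = P = 373/400 ≈ 0.932500
step 3 [1.5y] bond c/2=33/800: DF=(4106973/4000000 − 33/800·(0.952300+0.932500))/(1+33/800) = 4557/5000 ≈ 0.911400
step 4 [2y] bond c/2=3/100: DF=(499881/500000 − 3/100·(0.952300+0.932500+0.911400))/(1+3/100) = 2223/2500 ≈ 0.889200
step 5 [2.5y] bond c/2=31/800: DF=(4154509/4000000 − 31/800·(0.952300+0.932500+0.911400+0.889200))/(1+31/800) = 539/625 ≈ 0.862400

1 1/2 9523/10000
2 1 373/400
3 3/2 4557/5000
4 2 2223/2500
5 5/2 539/625
DF(1y) = 373/400 ≈ 0.932500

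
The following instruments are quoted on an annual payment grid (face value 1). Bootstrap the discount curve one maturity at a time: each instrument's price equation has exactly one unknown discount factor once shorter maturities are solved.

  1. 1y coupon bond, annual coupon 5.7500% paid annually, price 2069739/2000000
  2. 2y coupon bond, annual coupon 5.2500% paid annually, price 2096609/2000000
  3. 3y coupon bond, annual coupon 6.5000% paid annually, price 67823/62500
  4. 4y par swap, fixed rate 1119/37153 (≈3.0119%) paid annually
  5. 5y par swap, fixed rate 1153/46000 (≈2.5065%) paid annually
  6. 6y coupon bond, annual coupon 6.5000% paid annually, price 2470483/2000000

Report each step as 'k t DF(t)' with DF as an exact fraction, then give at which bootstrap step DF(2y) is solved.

1 1 4893/5000
2 2 592/625
3 3 4507/5000
4 4 8881/10000
5 5 8847/10000
6 6 8791/10000
DF(2y) is solved at step 2

step 1 [1y] bond c/1=23/400: DF=(2069739/2000000 − 23/400·(0))/(1+23/400) = 4893/5000 ≈ 0.978600
step 2 [2y] bond c/1=21/400: DF=(2096609/2000000 − 21/400·(0.978600))/(1+21/400) = 592/625 ≈ 0.947200
step 3 [3y] bond c/1=13/200: DF=(67823/62500 − 13/200·(0.978600+0.947200))/(1+13/200) = 4507/5000 ≈ 0.901400
step 4 [4y] swap r/1=1119/37153: DF=(1 − 1119/37153·(0.978600+0.947200+0.901400))/(1+1119/37153) = 8881/10000 ≈ 0.888100
step 5 [5y] swap r/1=1153/46000: DF=(1 − 1153/46000·(0.978600+0.947200+0.901400+0.888100))/(1+1153/46000) = 8847/10000 ≈ 0.884700
step 6 [6y] bond c/1=13/200: DF=(2470483/2000000 − 13/200·(0.978600+0.947200+0.901400+0.888100+0.884700))/(1+13/200) = 8791/10000 ≈ 0.879100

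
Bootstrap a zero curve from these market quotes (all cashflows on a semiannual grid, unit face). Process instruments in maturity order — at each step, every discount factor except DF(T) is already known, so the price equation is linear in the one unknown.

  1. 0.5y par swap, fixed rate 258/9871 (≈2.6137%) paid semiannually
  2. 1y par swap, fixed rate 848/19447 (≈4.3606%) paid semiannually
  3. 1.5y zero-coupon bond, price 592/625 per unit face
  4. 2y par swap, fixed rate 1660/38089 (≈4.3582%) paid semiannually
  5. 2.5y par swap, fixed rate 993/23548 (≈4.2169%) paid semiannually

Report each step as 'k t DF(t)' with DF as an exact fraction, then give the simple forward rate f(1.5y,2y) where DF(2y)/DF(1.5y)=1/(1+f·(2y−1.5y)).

step 1 [0.5y] swap r/2=129/9871: DF=(1 − 129/9871·(0))/(1+129/9871) = 9871/10000 ≈ 0.987100
step 2 [1y] swap r/2=424/19447: DF=(1 − 424/19447·(0.987100))/(1+424/19447) = 1197/1250 ≈ 0.957600
step 3 [1.5y] zero: DF = P = 592/625 ≈ 0.947200
step 4 [2y] swap r/2=830/38089: DF=(1 − 830/38089·(0.987100+0.957600+0.947200))/(1+830/38089) = 917/1000 ≈ 0.917000
step 5 [2.5y] swap r/2=993/47096: DF=(1 − 993/47096·(0.987100+0.957600+0.947200+0.917000))/(1+993/47096) = 9007/10000 ≈ 0.900700

1 1/2 9871/10000
2 1 1197/1250
3 3/2 592/625
4 2 917/1000
5 5/2 9007/10000
f(1.5y,2y) = ((592/625)/(917/1000) − 1)/(1/2) = 302/4585 ≈ 6.5867%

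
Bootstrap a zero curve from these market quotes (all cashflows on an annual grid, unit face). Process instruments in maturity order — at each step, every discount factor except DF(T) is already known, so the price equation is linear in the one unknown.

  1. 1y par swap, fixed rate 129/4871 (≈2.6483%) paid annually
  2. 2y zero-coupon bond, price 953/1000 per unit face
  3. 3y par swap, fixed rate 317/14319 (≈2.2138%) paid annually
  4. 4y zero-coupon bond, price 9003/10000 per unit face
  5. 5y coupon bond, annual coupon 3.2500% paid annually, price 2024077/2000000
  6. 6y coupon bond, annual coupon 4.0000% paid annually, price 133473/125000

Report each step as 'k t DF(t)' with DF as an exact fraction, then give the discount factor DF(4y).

step 1 [1y] swap r/1=129/4871: DF=(1 − 129/4871·(0))/(1+129/4871) = 4871/5000 ≈ 0.974200
step 2 [2y] zero: DF = P = 953/1000 ≈ 0.953000
step 3 [3y] swap r/1=317/14319: DF=(1 − 317/14319·(0.974200+0.953000))/(1+317/14319) = 4683/5000 ≈ 0.936600
step 4 [4y] zero: DF = P = 9003/10000 ≈ 0.900300
step 5 [5y] bond c/1=13/400: DF=(2024077/2000000 − 13/400·(0.974200+0.953000+0.936600+0.900300))/(1+13/400) = 8617/10000 ≈ 0.861700
step 6 [6y] bond c/1=1/25: DF=(133473/125000 − 1/25·(0.974200+0.953000+0.936600+0.900300+0.861700))/(1+1/25) = 1061/1250 ≈ 0.848800

1 1 4871/5000
2 2 953/1000
3 3 4683/5000
4 4 9003/10000
5 5 8617/10000
6 6 1061/1250
DF(4y) = 9003/10000 ≈ 0.900300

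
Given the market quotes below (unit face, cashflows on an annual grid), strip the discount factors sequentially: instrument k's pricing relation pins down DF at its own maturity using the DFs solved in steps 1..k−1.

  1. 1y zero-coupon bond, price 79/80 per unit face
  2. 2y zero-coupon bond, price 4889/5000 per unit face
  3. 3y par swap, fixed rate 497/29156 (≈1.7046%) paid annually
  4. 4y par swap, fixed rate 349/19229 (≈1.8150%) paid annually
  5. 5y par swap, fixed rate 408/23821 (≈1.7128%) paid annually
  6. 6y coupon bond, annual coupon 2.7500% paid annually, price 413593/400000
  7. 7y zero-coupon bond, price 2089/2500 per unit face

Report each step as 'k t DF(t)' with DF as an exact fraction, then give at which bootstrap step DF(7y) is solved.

step 1 [1y] zero: DF = P = 79/80 ≈ 0.987500
step 2 [2y] zero: DF = P = 4889/5000 ≈ 0.977800
step 3 [3y] swap r/1=497/29156: DF=(1 − 497/29156·(0.987500+0.977800))/(1+497/29156) = 9503/10000 ≈ 0.950300
step 4 [4y] swap r/1=349/19229: DF=(1 − 349/19229·(0.987500+0.977800+0.950300))/(1+349/19229) = 4651/5000 ≈ 0.930200
step 5 [5y] swap r/1=408/23821: DF=(1 − 408/23821·(0.987500+0.977800+0.950300+0.930200))/(1+408/23821) = 574/625 ≈ 0.918400
step 6 [6y] bond c/1=11/400: DF=(413593/400000 − 11/400·(0.987500+0.977800+0.950300+0.930200+0.918400))/(1+11/400) = 2197/2500 ≈ 0.878800
step 7 [7y] zero: DF = P = 2089/2500 ≈ 0.835600

1 1 79/80
2 2 4889/5000
3 3 9503/10000
4 4 4651/5000
5 5 574/625
6 6 2197/2500
7 7 2089/2500
DF(7y) is solved at step 7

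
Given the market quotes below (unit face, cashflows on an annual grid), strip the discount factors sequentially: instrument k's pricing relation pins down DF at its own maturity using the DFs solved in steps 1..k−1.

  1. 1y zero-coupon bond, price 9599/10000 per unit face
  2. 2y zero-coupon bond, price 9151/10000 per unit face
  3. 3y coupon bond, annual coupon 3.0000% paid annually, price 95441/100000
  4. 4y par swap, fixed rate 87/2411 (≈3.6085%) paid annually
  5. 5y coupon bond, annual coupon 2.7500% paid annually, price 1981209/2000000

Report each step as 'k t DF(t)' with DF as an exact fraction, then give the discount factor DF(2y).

1 1 9599/10000
2 2 9151/10000
3 3 109/125
4 4 1739/2000
5 5 8673/10000
DF(2y) = 9151/10000 ≈ 0.915100

step 1 [1y] zero: DF = P = 9599/10000 ≈ 0.959900
step 2 [2y] zero: DF = P = 9151/10000 ≈ 0.915100
step 3 [3y] bond c/1=3/100: DF=(95441/100000 − 3/100·(0.959900+0.915100))/(1+3/100) = 109/125 ≈ 0.872000
step 4 [4y] swap r/1=87/2411: DF=(1 − 87/2411·(0.959900+0.915100+0.872000))/(1+87/2411) = 1739/2000 ≈ 0.869500
step 5 [5y] bond c/1=11/400: DF=(1981209/2000000 − 11/400·(0.959900+0.915100+0.872000+0.869500))/(1+11/400) = 8673/10000 ≈ 0.867300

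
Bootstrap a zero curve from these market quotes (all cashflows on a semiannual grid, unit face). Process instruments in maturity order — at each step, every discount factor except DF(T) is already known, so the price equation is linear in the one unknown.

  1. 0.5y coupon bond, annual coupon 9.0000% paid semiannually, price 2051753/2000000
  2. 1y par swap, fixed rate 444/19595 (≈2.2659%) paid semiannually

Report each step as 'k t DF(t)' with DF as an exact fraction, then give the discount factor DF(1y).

1 1/2 9817/10000
2 1 4889/5000
DF(1y) = 4889/5000 ≈ 0.977800

step 1 [0.5y] bond c/2=9/200: DF=(2051753/2000000 − 9/200·(0))/(1+9/200) = 9817/10000 ≈ 0.981700
step 2 [1y] swap r/2=222/19595: DF=(1 − 222/19595·(0.981700))/(1+222/19595) = 4889/5000 ≈ 0.977800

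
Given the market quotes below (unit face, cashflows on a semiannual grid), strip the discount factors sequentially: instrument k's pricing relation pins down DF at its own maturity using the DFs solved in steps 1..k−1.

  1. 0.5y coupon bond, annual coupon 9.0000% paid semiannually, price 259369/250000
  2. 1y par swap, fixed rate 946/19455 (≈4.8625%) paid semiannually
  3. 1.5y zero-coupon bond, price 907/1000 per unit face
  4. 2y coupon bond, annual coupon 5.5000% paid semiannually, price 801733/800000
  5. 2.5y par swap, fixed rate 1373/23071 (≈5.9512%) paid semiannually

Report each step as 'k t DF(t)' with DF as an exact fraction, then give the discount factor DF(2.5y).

step 1 [0.5y] bond c/2=9/200: DF=(259369/250000 − 9/200·(0))/(1+9/200) = 1241/1250 ≈ 0.992800
step 2 [1y] swap r/2=473/19455: DF=(1 − 473/19455·(0.992800))/(1+473/19455) = 9527/10000 ≈ 0.952700
step 3 [1.5y] zero: DF = P = 907/1000 ≈ 0.907000
step 4 [2y] bond c/2=11/400: DF=(801733/800000 − 11/400·(0.992800+0.952700+0.907000))/(1+11/400) = 899/1000 ≈ 0.899000
step 5 [2.5y] swap r/2=1373/46142: DF=(1 − 1373/46142·(0.992800+0.952700+0.907000+0.899000))/(1+1373/46142) = 8627/10000 ≈ 0.862700

1 1/2 1241/1250
2 1 9527/10000
3 3/2 907/1000
4 2 899/1000
5 5/2 8627/10000
DF(2.5y) = 8627/10000 ≈ 0.862700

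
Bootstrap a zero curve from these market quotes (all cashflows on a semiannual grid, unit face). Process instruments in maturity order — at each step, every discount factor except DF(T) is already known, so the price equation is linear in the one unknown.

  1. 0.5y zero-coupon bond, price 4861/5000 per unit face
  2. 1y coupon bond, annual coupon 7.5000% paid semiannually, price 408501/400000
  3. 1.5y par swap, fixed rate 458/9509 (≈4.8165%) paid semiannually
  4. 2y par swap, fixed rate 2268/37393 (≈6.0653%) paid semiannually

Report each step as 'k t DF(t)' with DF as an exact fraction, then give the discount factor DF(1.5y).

1 1/2 4861/5000
2 1 2373/2500
3 3/2 9313/10000
4 2 4433/5000
DF(1.5y) = 9313/10000 ≈ 0.931300

step 1 [0.5y] zero: DF = P = 4861/5000 ≈ 0.972200
step 2 [1y] bond c/2=3/80: DF=(408501/400000 − 3/80·(0.972200))/(1+3/80) = 2373/2500 ≈ 0.949200
step 3 [1.5y] swap r/2=229/9509: DF=(1 − 229/9509·(0.972200+0.949200))/(1+229/9509) = 9313/10000 ≈ 0.931300
step 4 [2y] swap r/2=1134/37393: DF=(1 − 1134/37393·(0.972200+0.949200+0.931300))/(1+1134/37393) = 4433/5000 ≈ 0.886600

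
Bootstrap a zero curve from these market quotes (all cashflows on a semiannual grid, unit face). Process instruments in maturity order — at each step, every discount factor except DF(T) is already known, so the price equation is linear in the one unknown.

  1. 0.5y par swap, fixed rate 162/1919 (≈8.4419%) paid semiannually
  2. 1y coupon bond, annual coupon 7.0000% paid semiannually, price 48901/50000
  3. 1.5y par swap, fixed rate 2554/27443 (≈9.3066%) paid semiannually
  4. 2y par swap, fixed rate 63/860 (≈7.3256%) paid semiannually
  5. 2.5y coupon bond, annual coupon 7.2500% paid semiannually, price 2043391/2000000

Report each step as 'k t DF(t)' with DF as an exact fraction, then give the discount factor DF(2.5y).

1 1/2 1919/2000
2 1 73/80
3 3/2 8723/10000
4 2 8677/10000
5 5/2 2149/2500
DF(2.5y) = 2149/2500 ≈ 0.859600

step 1 [0.5y] swap r/2=81/1919: DF=(1 − 81/1919·(0))/(1+81/1919) = 1919/2000 ≈ 0.959500
step 2 [1y] bond c/2=7/200: DF=(48901/50000 − 7/200·(0.959500))/(1+7/200) = 73/80 ≈ 0.912500
step 3 [1.5y] swap r/2=1277/27443: DF=(1 − 1277/27443·(0.959500+0.912500))/(1+1277/27443) = 8723/10000 ≈ 0.872300
step 4 [2y] swap r/2=63/1720: DF=(1 − 63/1720·(0.959500+0.912500+0.872300))/(1+63/1720) = 8677/10000 ≈ 0.867700
step 5 [2.5y] bond c/2=29/800: DF=(2043391/2000000 − 29/800·(0.959500+0.912500+0.872300+0.867700))/(1+29/800) = 2149/2500 ≈ 0.859600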